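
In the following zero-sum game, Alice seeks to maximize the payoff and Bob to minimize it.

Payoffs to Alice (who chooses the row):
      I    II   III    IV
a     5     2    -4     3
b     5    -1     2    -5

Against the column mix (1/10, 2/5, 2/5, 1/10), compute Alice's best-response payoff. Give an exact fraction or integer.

a: (5)·(1/10) + (2)·(2/5) + (-4)·(2/5) + (3)·(1/10) = 0.
b: (5)·(1/10) + (-1)·(2/5) + (2)·(2/5) + (-5)·(1/10) = 2/5.
The best pure response is b with expected payoff 2/5.

2/5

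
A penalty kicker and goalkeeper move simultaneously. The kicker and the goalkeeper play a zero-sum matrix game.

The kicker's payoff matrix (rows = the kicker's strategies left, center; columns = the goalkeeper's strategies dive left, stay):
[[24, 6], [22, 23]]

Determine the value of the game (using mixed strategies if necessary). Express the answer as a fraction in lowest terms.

Row minima are 6 and 22, so the kicker's maximin is 22; column maxima are 24 and 23, so the goalkeeper's minimax is 23. These differ, so the equilibrium is in mixed strategies.
Let the kicker play left with probability p. The goalkeeper is indifferent when 24p + 22(1−p) = 6p + 23(1−p), giving p = 1/19.
Let the goalkeeper play dive left with probability q. The kicker is indifferent when 24q + 6(1−q) = 22q + 23(1−q), giving q = 17/19.
The value is 24·(17/19) + (6)·(2/19) = 420/19.

420/19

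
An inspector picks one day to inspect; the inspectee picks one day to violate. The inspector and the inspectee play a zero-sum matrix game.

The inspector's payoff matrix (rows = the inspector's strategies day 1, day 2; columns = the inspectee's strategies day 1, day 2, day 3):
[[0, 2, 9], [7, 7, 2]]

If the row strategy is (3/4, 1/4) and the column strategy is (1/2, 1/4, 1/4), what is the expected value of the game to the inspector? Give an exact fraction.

Against (1/2, 1/4, 1/4), each row's expected payoff is day 1: 11/4; day 2: 23/4.
Taking the (3/4, 1/4)-weighted average: (3/4)·(11/4) + (1/4)·(23/4) = 7/2.

7/2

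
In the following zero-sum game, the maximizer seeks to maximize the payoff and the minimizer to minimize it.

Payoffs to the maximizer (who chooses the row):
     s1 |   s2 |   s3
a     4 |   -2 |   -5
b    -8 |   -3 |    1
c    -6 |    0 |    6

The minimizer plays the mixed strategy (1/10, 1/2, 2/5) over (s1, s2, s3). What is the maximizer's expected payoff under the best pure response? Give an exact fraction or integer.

9/5

a: (4)·(1/10) + (-2)·(1/2) + (-5)·(2/5) = -13/5.
b: (-8)·(1/10) + (-3)·(1/2) + (1)·(2/5) = -19/10.
c: (-6)·(1/10) + (0)·(1/2) + (6)·(2/5) = 9/5.
The best pure response is c with expected payoff 9/5.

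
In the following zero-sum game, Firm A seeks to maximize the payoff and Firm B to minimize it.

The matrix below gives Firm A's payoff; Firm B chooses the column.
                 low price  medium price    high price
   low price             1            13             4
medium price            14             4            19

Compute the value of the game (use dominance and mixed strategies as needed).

Column high price is strictly dominated by low price for Firm B (it gives Firm A more in every row).
The remaining 2×2 game on (low price, medium price) × (low price, medium price) has no saddle point. Let Firm A play low price with probability p; indifference gives p + 14(1−p) = 13p + 4(1−p), so p = 5/11.
Similarly Firm B's optimal q on low price is 9/22, and the value is 1·(9/22) + (13)·(13/22) = 89/11.

89/11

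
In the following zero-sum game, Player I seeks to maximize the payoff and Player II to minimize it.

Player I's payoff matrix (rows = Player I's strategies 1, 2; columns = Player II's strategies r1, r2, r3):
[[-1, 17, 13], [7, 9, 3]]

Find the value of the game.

Column r2 is strictly dominated by r3 for Player II (it gives Player I more in every row).
The remaining 2×2 game on (1, 2) × (r1, r3) has no saddle point. Let Player I play 1 with probability p; indifference gives −p + 7(1−p) = 13p + 3(1−p), so p = 2/9.
Similarly Player II's optimal q on r1 is 5/9, and the value is -1·(5/9) + (13)·(4/9) = 47/9.

47/9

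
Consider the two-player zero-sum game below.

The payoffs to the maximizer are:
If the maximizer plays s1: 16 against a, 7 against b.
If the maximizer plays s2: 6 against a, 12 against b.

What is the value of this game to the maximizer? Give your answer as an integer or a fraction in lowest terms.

Row minima are 7 and 6, so the maximizer's maximin is 7; column maxima are 16 and 12, so the minimizer's minimax is 12. These differ, so the equilibrium is in mixed strategies.
Let the maximizer play s1 with probability p. The minimizer is indifferent when 16p + 6(1−p) = 7p + 12(1−p), giving p = 2/5.
Let the minimizer play a with probability q. The maximizer is indifferent when 16q + 7(1−q) = 6q + 12(1−q), giving q = 1/3.
The value is 16·(1/3) + (7)·(2/3) = 10.

10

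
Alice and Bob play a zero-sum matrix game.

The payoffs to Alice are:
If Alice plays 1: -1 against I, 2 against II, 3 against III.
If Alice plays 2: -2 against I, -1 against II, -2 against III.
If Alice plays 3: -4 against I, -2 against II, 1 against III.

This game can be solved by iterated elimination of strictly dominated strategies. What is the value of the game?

Row 2 is strictly dominated by row 1 (-1>-2, 2>-1, 3>-2); eliminate 2.
Column III is strictly dominated by I for Bob (-1<3, -4<1); eliminate III.
Row 3 is strictly dominated by row 1 (-1>-4, 2>-2); eliminate 3.
Column II is strictly dominated by I for Bob (-1<2); eliminate II.
Only (1, I) remains, with payoff -1.

-1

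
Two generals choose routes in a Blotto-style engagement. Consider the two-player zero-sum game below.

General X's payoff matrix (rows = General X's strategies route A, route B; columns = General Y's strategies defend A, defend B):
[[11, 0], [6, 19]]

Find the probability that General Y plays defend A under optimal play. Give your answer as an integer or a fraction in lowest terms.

Row minima are 0 and 6, so General X's maximin is 6; column maxima are 11 and 19, so General Y's minimax is 11. These differ, so the equilibrium is in mixed strategies.
Let General Y play defend A with probability q. General X is indifferent when 11q = 6q + 19(1−q), giving q = 19/24.

19/24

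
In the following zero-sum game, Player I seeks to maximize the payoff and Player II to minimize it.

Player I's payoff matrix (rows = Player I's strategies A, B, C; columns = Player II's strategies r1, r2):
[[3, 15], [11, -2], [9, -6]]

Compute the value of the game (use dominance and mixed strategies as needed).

171/25

Row C is strictly dominated by row B, so Player I never plays it.
The remaining 2×2 game on (A, B) × (r1, r2) has no saddle point. Let Player I play A with probability p; indifference gives 3p + 11(1−p) = 15p − 2(1−p), so p = 13/25.
Similarly Player II's optimal q on r1 is 17/25, and the value is 3·(17/25) + (15)·(8/25) = 171/25.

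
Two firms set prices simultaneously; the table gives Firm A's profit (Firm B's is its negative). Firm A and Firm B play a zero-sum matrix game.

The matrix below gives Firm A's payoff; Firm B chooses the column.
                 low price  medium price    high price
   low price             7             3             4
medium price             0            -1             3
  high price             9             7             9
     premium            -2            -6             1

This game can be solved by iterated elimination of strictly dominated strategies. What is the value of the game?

7

Column low price is strictly dominated by medium price for Firm B (3<7, -1<0, 7<9, -6<-2); eliminate low price.
Row low price is strictly dominated by row high price (7>3, 9>4); eliminate low price.
Column high price is strictly dominated by medium price for Firm B (-1<3, 7<9, -6<1); eliminate high price.
Row premium is strictly dominated by row medium price (-1>-6); eliminate premium.
Row medium price is strictly dominated by row high price (7>-1); eliminate medium price.
Only (high price, medium price) remains, with payoff 7.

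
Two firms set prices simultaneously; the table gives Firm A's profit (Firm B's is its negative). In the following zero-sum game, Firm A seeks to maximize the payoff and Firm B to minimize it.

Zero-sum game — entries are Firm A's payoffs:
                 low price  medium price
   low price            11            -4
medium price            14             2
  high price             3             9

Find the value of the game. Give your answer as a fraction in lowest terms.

Row low price is strictly dominated by row medium price, so Firm A never plays it.
The remaining 2×2 game on (medium price, high price) × (low price, medium price) has no saddle point. Let Firm A play medium price with probability p; indifference gives 14p + 3(1−p) = 2p + 9(1−p), so p = 1/3.
Similarly Firm B's optimal q on low price is 7/18, and the value is 14·(7/18) + (2)·(11/18) = 20/3.

20/3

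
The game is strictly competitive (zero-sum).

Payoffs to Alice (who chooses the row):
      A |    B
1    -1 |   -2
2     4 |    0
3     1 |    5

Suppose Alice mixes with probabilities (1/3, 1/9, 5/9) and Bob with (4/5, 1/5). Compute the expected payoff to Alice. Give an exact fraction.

Against (4/5, 1/5), each row's expected payoff is 1: -6/5; 2: 16/5; 3: 9/5.
Taking the (1/3, 1/9, 5/9)-weighted average: (1/3)·(-6/5) + (1/9)·(16/5) + (5/9)·(9/5) = 43/45.

43/45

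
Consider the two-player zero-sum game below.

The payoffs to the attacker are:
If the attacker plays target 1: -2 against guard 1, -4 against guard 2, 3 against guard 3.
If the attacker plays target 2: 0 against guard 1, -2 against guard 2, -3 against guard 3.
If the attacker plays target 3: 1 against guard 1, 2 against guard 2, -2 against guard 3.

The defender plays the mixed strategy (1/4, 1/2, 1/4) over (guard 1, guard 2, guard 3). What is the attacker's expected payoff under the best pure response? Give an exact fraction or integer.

target 1: (-2)·(1/4) + (-4)·(1/2) + (3)·(1/4) = -7/4.
target 2: (0)·(1/4) + (-2)·(1/2) + (-3)·(1/4) = -7/4.
target 3: (1)·(1/4) + (2)·(1/2) + (-2)·(1/4) = 3/4.
The best pure response is target 3 with expected payoff 3/4.

3/4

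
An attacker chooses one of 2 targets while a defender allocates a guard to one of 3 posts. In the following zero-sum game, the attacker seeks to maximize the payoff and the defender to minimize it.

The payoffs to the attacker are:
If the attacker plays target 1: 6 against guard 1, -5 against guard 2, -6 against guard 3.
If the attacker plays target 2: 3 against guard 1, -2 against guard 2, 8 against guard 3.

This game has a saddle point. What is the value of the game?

Row minima: -6, -2 → the attacker's maximin is -2.
Column maxima: 6, -2, 8 → the defender's minimax is -2.
They coincide at (target 2, guard 2), so the value is -2.

-2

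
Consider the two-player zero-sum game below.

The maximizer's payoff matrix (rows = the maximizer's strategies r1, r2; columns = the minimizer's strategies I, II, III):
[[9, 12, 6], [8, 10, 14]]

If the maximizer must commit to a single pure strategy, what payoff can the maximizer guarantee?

8

The worst-case payoff for each row is r1: 6, r2: 8.
The best of these is 8.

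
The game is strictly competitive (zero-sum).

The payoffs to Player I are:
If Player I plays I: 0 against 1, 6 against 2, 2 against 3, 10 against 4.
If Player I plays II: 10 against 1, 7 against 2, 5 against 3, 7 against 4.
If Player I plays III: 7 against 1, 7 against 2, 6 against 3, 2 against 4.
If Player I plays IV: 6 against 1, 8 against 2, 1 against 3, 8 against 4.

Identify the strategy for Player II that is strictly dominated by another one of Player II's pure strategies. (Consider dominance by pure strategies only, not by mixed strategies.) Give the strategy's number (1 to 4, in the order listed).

Player II prefers columns that give Player I less. Compare 2 with 3: 2 < 6, 5 < 7, 6 < 7, 1 < 8.
So 3 strictly dominates 2 for Player II; 2 is strictly dominated.

2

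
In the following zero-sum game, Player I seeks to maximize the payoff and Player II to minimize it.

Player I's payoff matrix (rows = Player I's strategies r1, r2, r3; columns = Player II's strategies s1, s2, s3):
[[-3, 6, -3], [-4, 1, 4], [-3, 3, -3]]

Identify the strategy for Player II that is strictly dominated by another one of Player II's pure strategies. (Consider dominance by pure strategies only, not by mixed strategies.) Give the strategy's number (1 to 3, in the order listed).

2

Player II prefers columns that give Player I less. Compare s2 with s1: -3 < 6, -4 < 1, -3 < 3.
So s1 strictly dominates s2 for Player II; s2 is strictly dominated.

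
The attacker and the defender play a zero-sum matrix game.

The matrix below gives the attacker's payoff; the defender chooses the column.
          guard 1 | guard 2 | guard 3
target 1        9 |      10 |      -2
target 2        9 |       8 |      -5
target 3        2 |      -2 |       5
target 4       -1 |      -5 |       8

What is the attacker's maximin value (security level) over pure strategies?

-2

The worst-case payoff for each row is target 1: -2, target 2: -5, target 3: -2, target 4: -5.
The best of these is -2.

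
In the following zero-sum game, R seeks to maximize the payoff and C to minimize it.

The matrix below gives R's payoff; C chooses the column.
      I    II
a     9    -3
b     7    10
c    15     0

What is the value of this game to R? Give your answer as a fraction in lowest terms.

25/3

Row a is strictly dominated by row c, so R never plays it.
The remaining 2×2 game on (b, c) × (I, II) has no saddle point. Let R play b with probability p; indifference gives 7p + 15(1−p) = 10p, so p = 5/6.
Similarly C's optimal q on I is 5/9, and the value is 7·(5/9) + (10)·(4/9) = 25/3.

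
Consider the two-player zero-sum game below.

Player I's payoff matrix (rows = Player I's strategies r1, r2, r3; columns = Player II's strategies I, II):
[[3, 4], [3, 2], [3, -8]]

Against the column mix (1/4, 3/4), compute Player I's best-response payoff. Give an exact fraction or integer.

r1: (3)·(1/4) + (4)·(3/4) = 15/4.
r2: (3)·(1/4) + (2)·(3/4) = 9/4.
r3: (3)·(1/4) + (-8)·(3/4) = -21/4.
The best pure response is r1 with expected payoff 15/4.

15/4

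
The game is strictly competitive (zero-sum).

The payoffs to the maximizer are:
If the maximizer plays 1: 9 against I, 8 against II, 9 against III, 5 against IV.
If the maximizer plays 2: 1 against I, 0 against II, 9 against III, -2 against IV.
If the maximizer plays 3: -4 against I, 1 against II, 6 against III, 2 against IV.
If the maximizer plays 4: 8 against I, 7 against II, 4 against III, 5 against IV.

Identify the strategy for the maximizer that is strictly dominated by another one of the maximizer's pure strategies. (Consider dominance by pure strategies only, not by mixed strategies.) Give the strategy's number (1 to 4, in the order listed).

Compare 3 with 1: 9 > -4, 8 > 1, 9 > 6, 5 > 2.
So 1 strictly dominates 3 for the maximizer; 3 is strictly dominated.

3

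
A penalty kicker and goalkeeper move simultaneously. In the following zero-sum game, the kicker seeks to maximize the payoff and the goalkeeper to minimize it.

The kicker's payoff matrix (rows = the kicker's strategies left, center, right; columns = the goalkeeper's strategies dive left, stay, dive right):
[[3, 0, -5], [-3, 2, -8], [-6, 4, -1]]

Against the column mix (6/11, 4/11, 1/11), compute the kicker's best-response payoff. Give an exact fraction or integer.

left: (3)·(6/11) + (0)·(4/11) + (-5)·(1/11) = 13/11.
center: (-3)·(6/11) + (2)·(4/11) + (-8)·(1/11) = -18/11.
right: (-6)·(6/11) + (4)·(4/11) + (-1)·(1/11) = -21/11.
The best pure response is left with expected payoff 13/11.

13/11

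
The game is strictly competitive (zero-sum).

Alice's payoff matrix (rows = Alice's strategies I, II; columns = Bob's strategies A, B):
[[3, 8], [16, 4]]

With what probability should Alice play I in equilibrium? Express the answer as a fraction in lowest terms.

Row minima are 3 and 4, so Alice's maximin is 4; column maxima are 16 and 8, so Bob's minimax is 8. These differ, so the equilibrium is in mixed strategies.
Let Alice play I with probability p. Bob is indifferent when 3p + 16(1−p) = 8p + 4(1−p), giving p = 12/17.

12/17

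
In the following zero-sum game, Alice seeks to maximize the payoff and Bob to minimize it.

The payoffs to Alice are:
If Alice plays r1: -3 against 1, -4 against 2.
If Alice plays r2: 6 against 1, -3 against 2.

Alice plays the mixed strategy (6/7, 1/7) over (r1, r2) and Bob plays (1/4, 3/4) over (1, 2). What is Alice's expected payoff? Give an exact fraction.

Against (1/4, 3/4), each row's expected payoff is r1: -15/4; r2: -3/4.
Taking the (6/7, 1/7)-weighted average: (6/7)·(-15/4) + (1/7)·(-3/4) = -93/28.

-93/28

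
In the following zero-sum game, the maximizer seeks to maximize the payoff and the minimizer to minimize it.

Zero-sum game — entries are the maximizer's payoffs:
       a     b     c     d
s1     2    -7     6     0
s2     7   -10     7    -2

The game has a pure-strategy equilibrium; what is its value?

Row minima: -7, -10 → the maximizer's maximin is -7.
Column maxima: 7, -7, 7, 0 → the minimizer's minimax is -7.
They coincide at (s1, b), so the value is -7.

-7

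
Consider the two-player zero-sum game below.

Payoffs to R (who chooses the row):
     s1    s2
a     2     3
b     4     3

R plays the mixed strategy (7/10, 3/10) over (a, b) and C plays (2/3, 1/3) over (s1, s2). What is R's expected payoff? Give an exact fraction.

Against (2/3, 1/3), each row's expected payoff is a: 7/3; b: 11/3.
Taking the (7/10, 3/10)-weighted average: (7/10)·(7/3) + (3/10)·(11/3) = 41/15.

41/15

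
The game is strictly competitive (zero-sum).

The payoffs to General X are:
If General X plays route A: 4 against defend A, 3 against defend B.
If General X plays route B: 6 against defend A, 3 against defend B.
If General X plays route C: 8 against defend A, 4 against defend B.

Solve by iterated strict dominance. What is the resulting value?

4

Column defend A is strictly dominated by defend B for General Y (3<4, 3<6, 4<8); eliminate defend A.
Row route A is strictly dominated by row route C (4>3); eliminate route A.
Row route B is strictly dominated by row route C (4>3); eliminate route B.
Only (route C, defend B) remains, with payoff 4.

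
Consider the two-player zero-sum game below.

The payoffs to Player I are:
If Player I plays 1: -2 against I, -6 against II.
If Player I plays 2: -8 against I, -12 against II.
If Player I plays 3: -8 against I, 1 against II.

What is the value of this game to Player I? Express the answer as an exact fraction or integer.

Row 2 is strictly dominated by row 1, so Player I never plays it.
The remaining 2×2 game on (1, 3) × (I, II) has no saddle point. Let Player I play 1 with probability p; indifference gives −2p − 8(1−p) = −6p + (1−p), so p = 9/13.
Similarly Player II's optimal q on I is 7/13, and the value is -2·(7/13) + (-6)·(6/13) = -50/13.

-50/13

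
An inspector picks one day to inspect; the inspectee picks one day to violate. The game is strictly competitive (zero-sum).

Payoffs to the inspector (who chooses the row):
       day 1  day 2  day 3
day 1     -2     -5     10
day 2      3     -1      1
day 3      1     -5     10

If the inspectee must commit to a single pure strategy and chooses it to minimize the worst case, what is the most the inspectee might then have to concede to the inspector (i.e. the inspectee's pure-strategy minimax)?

-1

The worst case (largest entry) in each column is day 1: 3, day 2: -1, day 3: 10.
The best (smallest) of these is -1.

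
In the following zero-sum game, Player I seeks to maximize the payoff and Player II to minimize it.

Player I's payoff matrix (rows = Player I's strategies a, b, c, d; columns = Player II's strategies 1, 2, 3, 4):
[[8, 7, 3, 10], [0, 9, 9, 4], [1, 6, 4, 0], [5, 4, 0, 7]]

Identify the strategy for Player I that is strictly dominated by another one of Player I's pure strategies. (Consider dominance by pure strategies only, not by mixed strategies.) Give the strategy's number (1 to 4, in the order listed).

Compare d with a: 8 > 5, 7 > 4, 3 > 0, 10 > 7.
So a strictly dominates d for Player I; d is strictly dominated.

4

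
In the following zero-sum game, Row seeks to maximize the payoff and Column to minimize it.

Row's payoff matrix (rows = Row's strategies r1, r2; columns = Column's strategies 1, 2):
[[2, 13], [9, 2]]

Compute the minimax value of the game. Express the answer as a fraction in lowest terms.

Row minima are 2 and 2, so Row's maximin is 2; column maxima are 9 and 13, so Column's minimax is 9. These differ, so the equilibrium is in mixed strategies.
Let Row play r1 with probability p. Column is indifferent when 2p + 9(1−p) = 13p + 2(1−p), giving p = 7/18.
Let Column play 1 with probability q. Row is indifferent when 2q + 13(1−q) = 9q + 2(1−q), giving q = 11/18.
The value is 2·(11/18) + (13)·(7/18) = 113/18.

113/18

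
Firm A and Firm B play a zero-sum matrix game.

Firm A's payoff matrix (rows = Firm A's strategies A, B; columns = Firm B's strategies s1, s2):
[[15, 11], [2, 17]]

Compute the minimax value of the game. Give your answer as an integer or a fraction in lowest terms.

Row minima are 11 and 2, so Firm A's maximin is 11; column maxima are 15 and 17, so Firm B's minimax is 15. These differ, so the equilibrium is in mixed strategies.
Let Firm A play A with probability p. Firm B is indifferent when 15p + 2(1−p) = 11p + 17(1−p), giving p = 15/19.
Let Firm B play s1 with probability q. Firm A is indifferent when 15q + 11(1−q) = 2q + 17(1−q), giving q = 6/19.
The value is 15·(6/19) + (11)·(13/19) = 233/19.

233/19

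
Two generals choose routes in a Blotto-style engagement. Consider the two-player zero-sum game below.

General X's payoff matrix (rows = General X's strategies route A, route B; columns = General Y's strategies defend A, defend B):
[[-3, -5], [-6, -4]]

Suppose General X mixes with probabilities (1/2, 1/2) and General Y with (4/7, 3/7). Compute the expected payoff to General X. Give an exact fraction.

Against (4/7, 3/7), each row's expected payoff is route A: -27/7; route B: -36/7.
Taking the (1/2, 1/2)-weighted average: (1/2)·(-27/7) + (1/2)·(-36/7) = -9/2.

-9/2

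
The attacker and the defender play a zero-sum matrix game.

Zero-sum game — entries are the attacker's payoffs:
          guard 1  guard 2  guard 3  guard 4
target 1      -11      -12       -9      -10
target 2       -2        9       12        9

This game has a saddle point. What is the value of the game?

-2

Row minima: -12, -2 → the attacker's maximin is -2.
Column maxima: -2, 9, 12, 9 → the defender's minimax is -2.
They coincide at (target 2, guard 1), so the value is -2.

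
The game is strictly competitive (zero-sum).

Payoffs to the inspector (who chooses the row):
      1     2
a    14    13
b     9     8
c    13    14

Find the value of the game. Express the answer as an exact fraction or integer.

Row b is strictly dominated by row c, so the inspector never plays it.
The remaining 2×2 game on (a, c) × (1, 2) has no saddle point. Let the inspector play a with probability p; indifference gives 14p + 13(1−p) = 13p + 14(1−p), so p = 1/2.
Similarly the inspectee's optimal q on 1 is 1/2, and the value is 14·(1/2) + (13)·(1/2) = 27/2.

27/2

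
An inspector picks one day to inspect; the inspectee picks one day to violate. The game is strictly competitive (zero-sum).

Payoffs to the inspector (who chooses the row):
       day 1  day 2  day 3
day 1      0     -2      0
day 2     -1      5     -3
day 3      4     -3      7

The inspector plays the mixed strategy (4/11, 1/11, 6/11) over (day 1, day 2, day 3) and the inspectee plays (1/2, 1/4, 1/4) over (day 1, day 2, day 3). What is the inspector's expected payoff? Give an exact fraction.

16/11

Against (1/2, 1/4, 1/4), each row's expected payoff is day 1: -1/2; day 2: 0; day 3: 3.
Taking the (4/11, 1/11, 6/11)-weighted average: (4/11)·(-1/2) + (1/11)·(0) + (6/11)·(3) = 16/11.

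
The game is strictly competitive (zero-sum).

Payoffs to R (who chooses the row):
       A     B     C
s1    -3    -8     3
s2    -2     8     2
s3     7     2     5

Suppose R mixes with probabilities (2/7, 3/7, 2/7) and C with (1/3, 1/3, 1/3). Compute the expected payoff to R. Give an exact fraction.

12/7

Against (1/3, 1/3, 1/3), each row's expected payoff is s1: -8/3; s2: 8/3; s3: 14/3.
Taking the (2/7, 3/7, 2/7)-weighted average: (2/7)·(-8/3) + (3/7)·(8/3) + (2/7)·(14/3) = 12/7.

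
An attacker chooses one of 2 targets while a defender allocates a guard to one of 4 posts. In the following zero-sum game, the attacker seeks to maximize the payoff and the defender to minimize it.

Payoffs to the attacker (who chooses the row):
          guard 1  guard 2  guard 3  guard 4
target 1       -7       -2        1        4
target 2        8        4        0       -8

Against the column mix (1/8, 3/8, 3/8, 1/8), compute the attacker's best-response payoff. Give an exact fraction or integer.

target 1: (-7)·(1/8) + (-2)·(3/8) + (1)·(3/8) + (4)·(1/8) = -3/4.
target 2: (8)·(1/8) + (4)·(3/8) + (0)·(3/8) + (-8)·(1/8) = 3/2.
The best pure response is target 2 with expected payoff 3/2.

3/2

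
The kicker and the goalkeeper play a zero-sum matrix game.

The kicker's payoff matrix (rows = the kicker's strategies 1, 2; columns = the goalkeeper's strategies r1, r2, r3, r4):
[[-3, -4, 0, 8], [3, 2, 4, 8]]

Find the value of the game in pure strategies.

Row minima: -4, 2 → the kicker's maximin is 2.
Column maxima: 3, 2, 4, 8 → the goalkeeper's minimax is 2.
They coincide at (2, r2), so the value is 2.

2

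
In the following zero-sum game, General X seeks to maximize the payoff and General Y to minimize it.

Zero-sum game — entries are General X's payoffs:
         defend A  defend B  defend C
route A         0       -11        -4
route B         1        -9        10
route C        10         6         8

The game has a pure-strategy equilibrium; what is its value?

Row minima: -11, -9, 6 → General X's maximin is 6.
Column maxima: 10, 6, 10 → General Y's minimax is 6.
They coincide at (route C, defend B), so the value is 6.

6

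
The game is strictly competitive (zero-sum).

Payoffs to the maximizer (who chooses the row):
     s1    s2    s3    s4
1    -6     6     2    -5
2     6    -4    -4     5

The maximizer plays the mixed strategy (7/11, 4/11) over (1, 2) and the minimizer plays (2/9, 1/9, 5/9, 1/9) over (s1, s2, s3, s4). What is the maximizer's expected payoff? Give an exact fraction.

-35/99

Against (2/9, 1/9, 5/9, 1/9), each row's expected payoff is 1: -1/9; 2: -7/9.
Taking the (7/11, 4/11)-weighted average: (7/11)·(-1/9) + (4/11)·(-7/9) = -35/99.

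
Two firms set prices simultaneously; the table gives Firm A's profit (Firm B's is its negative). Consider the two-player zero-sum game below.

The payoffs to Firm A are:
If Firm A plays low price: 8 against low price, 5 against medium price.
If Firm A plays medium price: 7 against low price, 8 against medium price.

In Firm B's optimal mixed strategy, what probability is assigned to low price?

3/4

Row minima are 5 and 7, so Firm A's maximin is 7; column maxima are 8 and 8, so Firm B's minimax is 8. These differ, so the equilibrium is in mixed strategies.
Let Firm B play low price with probability q. Firm A is indifferent when 8q + 5(1−q) = 7q + 8(1−q), giving q = 3/4.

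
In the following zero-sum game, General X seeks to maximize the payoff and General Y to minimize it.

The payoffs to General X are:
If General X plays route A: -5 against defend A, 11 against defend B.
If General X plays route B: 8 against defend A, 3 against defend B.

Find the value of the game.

Row minima are -5 and 3, so General X's maximin is 3; column maxima are 8 and 11, so General Y's minimax is 8. These differ, so the equilibrium is in mixed strategies.
Let General X play route A with probability p. General Y is indifferent when −5p + 8(1−p) = 11p + 3(1−p), giving p = 5/21.
Let General Y play defend A with probability q. General X is indifferent when −5q + 11(1−q) = 8q + 3(1−q), giving q = 8/21.
The value is -5·(8/21) + (11)·(13/21) = 103/21.

103/21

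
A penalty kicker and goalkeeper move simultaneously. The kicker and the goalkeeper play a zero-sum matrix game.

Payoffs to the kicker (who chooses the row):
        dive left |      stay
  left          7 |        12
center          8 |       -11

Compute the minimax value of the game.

Row minima are 7 and -11, so the kicker's maximin is 7; column maxima are 8 and 12, so the goalkeeper's minimax is 8. These differ, so the equilibrium is in mixed strategies.
Let the kicker play left with probability p. The goalkeeper is indifferent when 7p + 8(1−p) = 12p − 11(1−p), giving p = 19/24.
Let the goalkeeper play dive left with probability q. The kicker is indifferent when 7q + 12(1−q) = 8q − 11(1−q), giving q = 23/24.
The value is 7·(23/24) + (12)·(1/24) = 173/24.

173/24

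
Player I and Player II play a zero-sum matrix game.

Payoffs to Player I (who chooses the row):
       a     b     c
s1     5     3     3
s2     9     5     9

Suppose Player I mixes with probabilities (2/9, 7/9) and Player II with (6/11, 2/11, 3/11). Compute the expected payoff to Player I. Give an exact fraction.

727/99

Against (6/11, 2/11, 3/11), each row's expected payoff is s1: 45/11; s2: 91/11.
Taking the (2/9, 7/9)-weighted average: (2/9)·(45/11) + (7/9)·(91/11) = 727/99.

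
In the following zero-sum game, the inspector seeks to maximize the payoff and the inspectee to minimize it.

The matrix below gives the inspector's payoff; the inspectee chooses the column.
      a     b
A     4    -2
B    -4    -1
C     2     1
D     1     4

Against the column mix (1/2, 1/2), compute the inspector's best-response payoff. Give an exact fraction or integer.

A: (4)·(1/2) + (-2)·(1/2) = 1.
B: (-4)·(1/2) + (-1)·(1/2) = -5/2.
C: (2)·(1/2) + (1)·(1/2) = 3/2.
D: (1)·(1/2) + (4)·(1/2) = 5/2.
The best pure response is D with expected payoff 5/2.

5/2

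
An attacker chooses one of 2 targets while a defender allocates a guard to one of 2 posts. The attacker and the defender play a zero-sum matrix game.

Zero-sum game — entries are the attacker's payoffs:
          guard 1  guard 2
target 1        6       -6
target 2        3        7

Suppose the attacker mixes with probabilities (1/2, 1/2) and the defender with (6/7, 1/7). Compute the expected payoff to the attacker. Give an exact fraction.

Against (6/7, 1/7), each row's expected payoff is target 1: 30/7; target 2: 25/7.
Taking the (1/2, 1/2)-weighted average: (1/2)·(30/7) + (1/2)·(25/7) = 55/14.

55/14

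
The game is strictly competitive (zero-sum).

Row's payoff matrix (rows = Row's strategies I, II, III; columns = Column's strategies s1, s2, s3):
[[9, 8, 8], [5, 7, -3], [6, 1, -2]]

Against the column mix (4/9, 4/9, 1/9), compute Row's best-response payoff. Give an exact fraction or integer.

I: (9)·(4/9) + (8)·(4/9) + (8)·(1/9) = 76/9.
II: (5)·(4/9) + (7)·(4/9) + (-3)·(1/9) = 5.
III: (6)·(4/9) + (1)·(4/9) + (-2)·(1/9) = 26/9.
The best pure response is I with expected payoff 76/9.

76/9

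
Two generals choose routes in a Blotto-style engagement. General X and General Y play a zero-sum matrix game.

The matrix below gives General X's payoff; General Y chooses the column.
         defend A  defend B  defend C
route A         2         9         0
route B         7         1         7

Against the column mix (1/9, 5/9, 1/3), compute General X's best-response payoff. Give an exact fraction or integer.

47/9

route A: (2)·(1/9) + (9)·(5/9) + (0)·(1/3) = 47/9.
route B: (7)·(1/9) + (1)·(5/9) + (7)·(1/3) = 11/3.
The best pure response is route A with expected payoff 47/9.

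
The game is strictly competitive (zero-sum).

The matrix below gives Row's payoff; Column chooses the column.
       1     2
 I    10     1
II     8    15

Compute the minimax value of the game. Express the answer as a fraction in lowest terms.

71/8

Row minima are 1 and 8, so Row's maximin is 8; column maxima are 10 and 15, so Column's minimax is 10. These differ, so the equilibrium is in mixed strategies.
Let Row play I with probability p. Column is indifferent when 10p + 8(1−p) = p + 15(1−p), giving p = 7/16.
Let Column play 1 with probability q. Row is indifferent when 10q + (1−q) = 8q + 15(1−q), giving q = 7/8.
The value is 10·(7/8) + (1)·(1/8) = 71/8.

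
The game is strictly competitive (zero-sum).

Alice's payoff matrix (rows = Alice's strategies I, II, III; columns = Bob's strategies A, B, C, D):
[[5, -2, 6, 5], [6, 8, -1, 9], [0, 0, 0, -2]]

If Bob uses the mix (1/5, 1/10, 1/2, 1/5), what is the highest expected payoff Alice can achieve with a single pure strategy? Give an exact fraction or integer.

I: (5)·(1/5) + (-2)·(1/10) + (6)·(1/2) + (5)·(1/5) = 24/5.
II: (6)·(1/5) + (8)·(1/10) + (-1)·(1/2) + (9)·(1/5) = 33/10.
III: (0)·(1/5) + (0)·(1/10) + (0)·(1/2) + (-2)·(1/5) = -2/5.
The best pure response is I with expected payoff 24/5.

24/5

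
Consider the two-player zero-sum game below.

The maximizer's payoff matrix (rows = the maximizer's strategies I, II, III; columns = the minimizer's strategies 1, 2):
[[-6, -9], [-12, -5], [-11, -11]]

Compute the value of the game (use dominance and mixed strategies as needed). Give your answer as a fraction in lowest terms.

-39/5

Row III is strictly dominated by row I, so the maximizer never plays it.
The remaining 2×2 game on (I, II) × (1, 2) has no saddle point. Let the maximizer play I with probability p; indifference gives −6p − 12(1−p) = −9p − 5(1−p), so p = 7/10.
Similarly the minimizer's optimal q on 1 is 2/5, and the value is -6·(2/5) + (-9)·(3/5) = -39/5.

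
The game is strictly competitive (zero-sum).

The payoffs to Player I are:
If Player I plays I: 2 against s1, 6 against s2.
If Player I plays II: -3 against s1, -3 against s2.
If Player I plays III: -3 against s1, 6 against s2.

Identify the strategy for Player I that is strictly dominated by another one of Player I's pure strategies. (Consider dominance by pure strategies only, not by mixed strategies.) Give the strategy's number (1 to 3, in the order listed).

2

Compare II with I: 2 > -3, 6 > -3.
So I strictly dominates II for Player I; II is strictly dominated.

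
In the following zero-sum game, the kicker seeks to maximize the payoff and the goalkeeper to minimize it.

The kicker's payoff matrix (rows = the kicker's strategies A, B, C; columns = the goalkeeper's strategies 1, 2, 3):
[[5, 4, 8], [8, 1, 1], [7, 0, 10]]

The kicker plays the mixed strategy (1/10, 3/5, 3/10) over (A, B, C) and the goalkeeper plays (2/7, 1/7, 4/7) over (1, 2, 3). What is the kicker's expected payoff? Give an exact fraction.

Against (2/7, 1/7, 4/7), each row's expected payoff is A: 46/7; B: 3; C: 54/7.
Taking the (1/10, 3/5, 3/10)-weighted average: (1/10)·(46/7) + (3/5)·(3) + (3/10)·(54/7) = 167/35.

167/35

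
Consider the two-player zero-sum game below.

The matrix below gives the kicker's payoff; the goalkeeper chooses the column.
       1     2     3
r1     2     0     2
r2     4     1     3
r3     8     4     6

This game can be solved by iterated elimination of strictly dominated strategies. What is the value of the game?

Row r2 is strictly dominated by row r3 (8>4, 4>1, 6>3); eliminate r2.
Column 1 is strictly dominated by 2 for the goalkeeper (0<2, 4<8); eliminate 1.
Row r1 is strictly dominated by row r3 (4>0, 6>2); eliminate r1.
Column 3 is strictly dominated by 2 for the goalkeeper (4<6); eliminate 3.
Only (r3, 2) remains, with payoff 4.

4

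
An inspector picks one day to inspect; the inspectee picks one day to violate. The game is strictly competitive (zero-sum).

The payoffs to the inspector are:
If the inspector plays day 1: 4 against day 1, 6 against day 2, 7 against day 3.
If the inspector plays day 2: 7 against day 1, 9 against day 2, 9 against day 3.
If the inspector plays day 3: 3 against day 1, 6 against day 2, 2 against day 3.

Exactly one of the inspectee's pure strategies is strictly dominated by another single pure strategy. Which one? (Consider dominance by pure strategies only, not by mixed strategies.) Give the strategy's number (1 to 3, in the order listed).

The inspectee prefers columns that give the inspector less. Compare day 2 with day 1: 4 < 6, 7 < 9, 3 < 6.
So day 1 strictly dominates day 2 for the inspectee; day 2 is strictly dominated.

2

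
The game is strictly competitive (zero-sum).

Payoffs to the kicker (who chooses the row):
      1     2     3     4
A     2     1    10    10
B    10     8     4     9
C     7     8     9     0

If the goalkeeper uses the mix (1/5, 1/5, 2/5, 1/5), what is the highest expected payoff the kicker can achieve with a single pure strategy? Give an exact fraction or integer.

A: (2)·(1/5) + (1)·(1/5) + (10)·(2/5) + (10)·(1/5) = 33/5.
B: (10)·(1/5) + (8)·(1/5) + (4)·(2/5) + (9)·(1/5) = 7.
C: (7)·(1/5) + (8)·(1/5) + (9)·(2/5) + (0)·(1/5) = 33/5.
The best pure response is B with expected payoff 7.

7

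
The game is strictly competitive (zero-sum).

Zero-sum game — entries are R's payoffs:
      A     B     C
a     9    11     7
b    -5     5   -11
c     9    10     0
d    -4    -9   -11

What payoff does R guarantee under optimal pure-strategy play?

Row minima: 7, -11, 0, -11 → R's maximin is 7.
Column maxima: 9, 11, 7 → C's minimax is 7.
They coincide at (a, C), so the value is 7.

7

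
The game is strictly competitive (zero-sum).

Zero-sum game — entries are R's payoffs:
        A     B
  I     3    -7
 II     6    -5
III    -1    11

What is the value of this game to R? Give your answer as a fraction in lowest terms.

61/23

Row I is strictly dominated by row II, so R never plays it.
The remaining 2×2 game on (II, III) × (A, B) has no saddle point. Let R play II with probability p; indifference gives 6p − (1−p) = −5p + 11(1−p), so p = 12/23.
Similarly C's optimal q on A is 16/23, and the value is 6·(16/23) + (-5)·(7/23) = 61/23.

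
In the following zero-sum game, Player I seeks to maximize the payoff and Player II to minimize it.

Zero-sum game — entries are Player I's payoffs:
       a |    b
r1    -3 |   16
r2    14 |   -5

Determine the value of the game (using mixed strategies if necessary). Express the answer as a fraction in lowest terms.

11/2

Row minima are -3 and -5, so Player I's maximin is -3; column maxima are 14 and 16, so Player II's minimax is 14. These differ, so the equilibrium is in mixed strategies.
Let Player I play r1 with probability p. Player II is indifferent when −3p + 14(1−p) = 16p − 5(1−p), giving p = 1/2.
Let Player II play a with probability q. Player I is indifferent when −3q + 16(1−q) = 14q − 5(1−q), giving q = 21/38.
The value is -3·(21/38) + (16)·(17/38) = 11/2.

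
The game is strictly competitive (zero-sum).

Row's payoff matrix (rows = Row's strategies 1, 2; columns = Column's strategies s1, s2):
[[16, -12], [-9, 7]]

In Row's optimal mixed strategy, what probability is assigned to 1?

4/11

Row minima are -12 and -9, so Row's maximin is -9; column maxima are 16 and 7, so Column's minimax is 7. These differ, so the equilibrium is in mixed strategies.
Let Row play 1 with probability p. Column is indifferent when 16p − 9(1−p) = −12p + 7(1−p), giving p = 4/11.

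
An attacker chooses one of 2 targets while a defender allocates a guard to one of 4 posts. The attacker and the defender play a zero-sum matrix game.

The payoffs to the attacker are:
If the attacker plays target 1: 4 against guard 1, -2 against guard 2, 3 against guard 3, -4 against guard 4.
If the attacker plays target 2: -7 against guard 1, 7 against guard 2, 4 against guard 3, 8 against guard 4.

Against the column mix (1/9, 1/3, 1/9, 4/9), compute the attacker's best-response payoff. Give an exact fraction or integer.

target 1: (4)·(1/9) + (-2)·(1/3) + (3)·(1/9) + (-4)·(4/9) = -5/3.
target 2: (-7)·(1/9) + (7)·(1/3) + (4)·(1/9) + (8)·(4/9) = 50/9.
The best pure response is target 2 with expected payoff 50/9.

50/9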